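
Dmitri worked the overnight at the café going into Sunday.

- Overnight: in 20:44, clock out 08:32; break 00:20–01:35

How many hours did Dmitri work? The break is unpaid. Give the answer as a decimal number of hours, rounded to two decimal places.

Overnight: 20:44 → midnight = 3 h 16 min; midnight → 08:32 = 8 h 32 min; span 11 h 48 min; less 75 min break → 10 h 33 min

10.55 hours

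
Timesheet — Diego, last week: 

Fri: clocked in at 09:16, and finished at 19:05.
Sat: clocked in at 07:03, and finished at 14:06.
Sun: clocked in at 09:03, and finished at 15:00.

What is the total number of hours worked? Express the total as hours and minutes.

22 h 49 min

Fri: 09:16–19:05 = 9 h 49 min
Sat: 07:03–14:06 = 7 h 3 min
Sun: 09:03–15:00 = 5 h 57 min
Total: 9 h 49 min + 7 h 3 min + 5 h 57 min = 22 h 49 min.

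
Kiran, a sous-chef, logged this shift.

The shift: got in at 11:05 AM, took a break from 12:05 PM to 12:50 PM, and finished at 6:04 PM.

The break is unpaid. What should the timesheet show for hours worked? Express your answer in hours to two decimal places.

6.23 hours

The shift: 11:05 AM–6:04 PM = 6 h 59 min; less 45 min break → 6 h 14 min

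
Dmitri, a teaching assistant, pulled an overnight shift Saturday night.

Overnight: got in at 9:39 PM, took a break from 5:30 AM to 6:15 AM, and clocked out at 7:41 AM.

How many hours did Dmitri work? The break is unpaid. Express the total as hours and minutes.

Overnight: 9:39 PM → midnight = 2 h 21 min; midnight → 7:41 AM = 7 h 41 min; span 10 h 2 min; less 45 min break → 9 h 17 min

9 h 17 min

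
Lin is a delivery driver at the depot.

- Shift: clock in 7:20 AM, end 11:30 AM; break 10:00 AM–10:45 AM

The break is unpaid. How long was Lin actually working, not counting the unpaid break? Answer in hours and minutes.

3 h 25 min

Shift: 7:20 AM–11:30 AM = 4 h 10 min; less 45 min break → 3 h 25 min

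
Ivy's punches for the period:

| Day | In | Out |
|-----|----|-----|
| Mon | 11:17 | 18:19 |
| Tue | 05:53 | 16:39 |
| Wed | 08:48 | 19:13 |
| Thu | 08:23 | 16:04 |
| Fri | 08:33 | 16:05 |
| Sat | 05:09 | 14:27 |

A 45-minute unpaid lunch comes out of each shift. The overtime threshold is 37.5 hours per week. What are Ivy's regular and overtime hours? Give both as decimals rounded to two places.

Mon: 11:17–18:19 = 7 h 2 min; less 45 min break → 6 h 17 min
Tue: 05:53–16:39 = 10 h 46 min; less 45 min break → 10 h 1 min
Wed: 08:48–19:13 = 10 h 25 min; less 45 min break → 9 h 40 min
Thu: 08:23–16:04 = 7 h 41 min; less 45 min break → 6 h 56 min
Fri: 08:33–16:05 = 7 h 32 min; less 45 min break → 6 h 47 min
Sat: 05:09–14:27 = 9 h 18 min; less 45 min break → 8 h 33 min
Total worked: 48 h 14 min = 48.23 h.
Threshold 37.5 h → overtime 10 h 44 min, regular 37 h 30 min.

Regular 37.50 hours, overtime 10.73 hours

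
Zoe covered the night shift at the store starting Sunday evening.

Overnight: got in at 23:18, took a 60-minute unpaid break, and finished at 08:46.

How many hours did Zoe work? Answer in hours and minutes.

Overnight: 23:18 → midnight = 0 h 42 min; midnight → 08:46 = 8 h 46 min; span 9 h 28 min; less 60 min break → 8 h 28 min

8 h 28 min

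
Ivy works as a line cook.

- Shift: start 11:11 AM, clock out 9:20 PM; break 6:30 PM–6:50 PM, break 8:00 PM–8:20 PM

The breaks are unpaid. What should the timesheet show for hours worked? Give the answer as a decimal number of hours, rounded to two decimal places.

9.48 hours

Shift: 11:11 AM–9:20 PM = 10 h 9 min; less 40 min break → 9 h 29 min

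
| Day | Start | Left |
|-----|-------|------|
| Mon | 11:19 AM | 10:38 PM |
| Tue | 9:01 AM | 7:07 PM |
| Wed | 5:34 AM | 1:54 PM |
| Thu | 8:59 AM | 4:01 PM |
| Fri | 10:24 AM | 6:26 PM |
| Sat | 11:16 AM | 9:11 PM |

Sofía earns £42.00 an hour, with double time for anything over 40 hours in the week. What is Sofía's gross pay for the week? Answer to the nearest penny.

Mon: 11:19 AM–10:38 PM = 11 h 19 min
Tue: 9:01 AM–7:07 PM = 10 h 6 min
Wed: 5:34 AM–1:54 PM = 8 h 20 min
Thu: 8:59 AM–4:01 PM = 7 h 2 min
Fri: 10:24 AM–6:26 PM = 8 h 2 min
Sat: 11:16 AM–9:11 PM = 9 h 55 min
Total worked: 54 h 44 min = 3284 min.
Regular 40 h 0 min = 2400 min at £42.00/h; overtime 14 h 44 min = 884 min at £84.00/h.
Pay = (2400 × £42.00 + 884 × £84.00) ÷ 60 = £2917.60.

£2917.60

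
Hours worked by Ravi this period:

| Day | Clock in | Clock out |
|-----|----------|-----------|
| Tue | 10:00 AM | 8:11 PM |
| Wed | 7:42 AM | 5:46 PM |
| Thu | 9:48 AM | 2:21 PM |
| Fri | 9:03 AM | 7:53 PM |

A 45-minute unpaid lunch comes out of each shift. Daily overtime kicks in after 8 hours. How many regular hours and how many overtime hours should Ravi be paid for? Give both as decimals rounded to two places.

Tue: 10:00 AM–8:11 PM = 10 h 11 min; less 45 min break → 9 h 26 min
Wed: 7:42 AM–5:46 PM = 10 h 4 min; less 45 min break → 9 h 19 min
Thu: 9:48 AM–2:21 PM = 4 h 33 min; less 45 min break → 3 h 48 min
Fri: 9:03 AM–7:53 PM = 10 h 50 min; less 45 min break → 10 h 5 min
Tue reg 8 h 0 min / OT 1 h 26 min; Wed reg 8 h 0 min / OT 1 h 19 min; Thu reg 3 h 48 min / OT 0 h 0 min; Fri reg 8 h 0 min / OT 2 h 5 min.
Totals: regular 27 h 48 min, overtime 4 h 50 min.

Regular 27.80 hours, overtime 4.83 hours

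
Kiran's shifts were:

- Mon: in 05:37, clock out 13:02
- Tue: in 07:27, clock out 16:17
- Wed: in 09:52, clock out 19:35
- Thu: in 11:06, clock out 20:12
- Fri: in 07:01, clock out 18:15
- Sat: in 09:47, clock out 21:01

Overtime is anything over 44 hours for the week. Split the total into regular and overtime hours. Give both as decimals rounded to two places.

Regular 44.00 hours, overtime 13.53 hours

Mon: 05:37–13:02 = 7 h 25 min
Tue: 07:27–16:17 = 8 h 50 min
Wed: 09:52–19:35 = 9 h 43 min
Thu: 11:06–20:12 = 9 h 6 min
Fri: 07:01–18:15 = 11 h 14 min
Sat: 09:47–21:01 = 11 h 14 min
Total worked: 57 h 32 min = 57.53 h.
Threshold 44 h → overtime 13 h 32 min, regular 44 h 0 min.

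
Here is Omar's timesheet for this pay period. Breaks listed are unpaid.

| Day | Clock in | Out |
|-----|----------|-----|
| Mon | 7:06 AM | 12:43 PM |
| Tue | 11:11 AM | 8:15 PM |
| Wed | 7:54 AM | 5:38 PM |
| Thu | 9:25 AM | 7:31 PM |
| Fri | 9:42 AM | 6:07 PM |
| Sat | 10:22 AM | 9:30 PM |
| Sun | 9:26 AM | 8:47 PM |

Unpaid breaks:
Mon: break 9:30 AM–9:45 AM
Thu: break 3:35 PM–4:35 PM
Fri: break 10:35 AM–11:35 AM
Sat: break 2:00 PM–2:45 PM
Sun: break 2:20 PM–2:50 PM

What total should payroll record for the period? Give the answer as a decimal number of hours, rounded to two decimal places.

61.92 hours

Mon: 7:06 AM–12:43 PM = 5 h 37 min; less 15 min break → 5 h 22 min
Tue: 11:11 AM–8:15 PM = 9 h 4 min
Wed: 7:54 AM–5:38 PM = 9 h 44 min
Thu: 9:25 AM–7:31 PM = 10 h 6 min; less 60 min break → 9 h 6 min
Fri: 9:42 AM–6:07 PM = 8 h 25 min; less 60 min break → 7 h 25 min
Sat: 10:22 AM–9:30 PM = 11 h 8 min; less 45 min break → 10 h 23 min
Sun: 9:26 AM–8:47 PM = 11 h 21 min; less 30 min break → 10 h 51 min
Total: 5 h 22 min + 9 h 4 min + 9 h 44 min + 9 h 6 min + 7 h 25 min + 10 h 23 min + 10 h 51 min = 61 h 55 min.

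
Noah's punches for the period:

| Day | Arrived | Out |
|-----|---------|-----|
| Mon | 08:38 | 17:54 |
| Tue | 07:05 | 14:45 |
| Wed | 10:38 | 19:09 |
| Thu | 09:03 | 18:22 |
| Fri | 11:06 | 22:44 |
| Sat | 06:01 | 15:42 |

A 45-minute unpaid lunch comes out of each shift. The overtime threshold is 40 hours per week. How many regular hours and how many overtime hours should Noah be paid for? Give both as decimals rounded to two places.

Mon: 08:38–17:54 = 9 h 16 min; less 45 min break → 8 h 31 min
Tue: 07:05–14:45 = 7 h 40 min; less 45 min break → 6 h 55 min
Wed: 10:38–19:09 = 8 h 31 min; less 45 min break → 7 h 46 min
Thu: 09:03–18:22 = 9 h 19 min; less 45 min break → 8 h 34 min
Fri: 11:06–22:44 = 11 h 38 min; less 45 min break → 10 h 53 min
Sat: 06:01–15:42 = 9 h 41 min; less 45 min break → 8 h 56 min
Total worked: 51 h 35 min = 51.58 h.
Threshold 40 h → overtime 11 h 35 min, regular 40 h 0 min.

Regular 40.00 hours, overtime 11.58 hours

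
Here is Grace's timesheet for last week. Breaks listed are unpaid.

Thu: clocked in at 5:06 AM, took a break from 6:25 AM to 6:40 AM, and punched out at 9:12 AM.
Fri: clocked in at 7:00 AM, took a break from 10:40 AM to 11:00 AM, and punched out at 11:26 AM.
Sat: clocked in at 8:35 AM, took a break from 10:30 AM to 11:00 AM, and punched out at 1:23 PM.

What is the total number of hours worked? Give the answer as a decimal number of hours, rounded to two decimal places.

Thu: 5:06 AM–9:12 AM = 4 h 6 min; less 15 min break → 3 h 51 min
Fri: 7:00 AM–11:26 AM = 4 h 26 min; less 20 min break → 4 h 6 min
Sat: 8:35 AM–1:23 PM = 4 h 48 min; less 30 min break → 4 h 18 min
Total: 3 h 51 min + 4 h 6 min + 4 h 18 min = 12 h 15 min.

12.25 hours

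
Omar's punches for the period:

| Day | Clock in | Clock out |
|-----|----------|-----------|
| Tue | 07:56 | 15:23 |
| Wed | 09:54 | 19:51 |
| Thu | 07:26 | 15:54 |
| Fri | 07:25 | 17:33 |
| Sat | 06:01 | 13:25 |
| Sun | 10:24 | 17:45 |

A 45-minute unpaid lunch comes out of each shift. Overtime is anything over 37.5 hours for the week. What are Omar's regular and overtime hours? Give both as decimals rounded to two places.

Tue: 07:56–15:23 = 7 h 27 min; less 45 min break → 6 h 42 min
Wed: 09:54–19:51 = 9 h 57 min; less 45 min break → 9 h 12 min
Thu: 07:26–15:54 = 8 h 28 min; less 45 min break → 7 h 43 min
Fri: 07:25–17:33 = 10 h 8 min; less 45 min break → 9 h 23 min
Sat: 06:01–13:25 = 7 h 24 min; less 45 min break → 6 h 39 min
Sun: 10:24–17:45 = 7 h 21 min; less 45 min break → 6 h 36 min
Total worked: 46 h 15 min = 46.25 h.
Threshold 37.5 h → overtime 8 h 45 min, regular 37 h 30 min.

Regular 37.50 hours, overtime 8.75 hours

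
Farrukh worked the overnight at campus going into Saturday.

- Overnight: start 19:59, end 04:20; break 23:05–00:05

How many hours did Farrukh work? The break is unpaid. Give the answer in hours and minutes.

7 h 21 min

Overnight: 19:59 → midnight = 4 h 1 min; midnight → 04:20 = 4 h 20 min; span 8 h 21 min; less 60 min break → 7 h 21 min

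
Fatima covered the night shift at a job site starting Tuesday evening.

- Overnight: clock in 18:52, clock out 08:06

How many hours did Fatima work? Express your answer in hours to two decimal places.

13.23 hours

Overnight: 18:52 → midnight = 5 h 8 min; midnight → 08:06 = 8 h 6 min; span 13 h 14 min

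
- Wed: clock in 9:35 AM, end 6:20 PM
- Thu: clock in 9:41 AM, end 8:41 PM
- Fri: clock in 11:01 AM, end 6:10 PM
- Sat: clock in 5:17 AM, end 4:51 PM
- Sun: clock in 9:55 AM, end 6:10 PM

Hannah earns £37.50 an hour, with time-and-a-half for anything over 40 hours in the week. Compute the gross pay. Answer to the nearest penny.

Wed: 9:35 AM–6:20 PM = 8 h 45 min
Thu: 9:41 AM–8:41 PM = 11 h 0 min
Fri: 11:01 AM–6:10 PM = 7 h 9 min
Sat: 5:17 AM–4:51 PM = 11 h 34 min
Sun: 9:55 AM–6:10 PM = 8 h 15 min
Total worked: 46 h 43 min = 2803 min.
Regular 40 h 0 min = 2400 min at £37.50/h; overtime 6 h 43 min = 403 min at £56.25/h.
Pay = (2400 × £37.50 + 403 × £56.25) ÷ 60 = £1877.81.

£1877.81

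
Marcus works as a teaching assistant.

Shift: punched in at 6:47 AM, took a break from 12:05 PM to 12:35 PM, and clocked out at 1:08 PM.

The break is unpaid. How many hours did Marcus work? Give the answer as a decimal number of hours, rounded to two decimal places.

Shift: 6:47 AM–1:08 PM = 6 h 21 min; less 30 min break → 5 h 51 min

5.85 hours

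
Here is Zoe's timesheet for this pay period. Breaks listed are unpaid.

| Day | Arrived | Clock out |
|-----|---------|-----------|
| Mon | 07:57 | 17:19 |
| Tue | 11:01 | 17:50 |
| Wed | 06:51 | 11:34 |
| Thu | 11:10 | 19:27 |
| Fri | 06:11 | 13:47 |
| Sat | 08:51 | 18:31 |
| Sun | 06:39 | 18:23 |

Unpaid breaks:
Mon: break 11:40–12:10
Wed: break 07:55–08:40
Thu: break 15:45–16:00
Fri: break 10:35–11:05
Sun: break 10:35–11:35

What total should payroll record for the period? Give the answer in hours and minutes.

55 h 11 min

Mon: 07:57–17:19 = 9 h 22 min; less 30 min break → 8 h 52 min
Tue: 11:01–17:50 = 6 h 49 min
Wed: 06:51–11:34 = 4 h 43 min; less 45 min break → 3 h 58 min
Thu: 11:10–19:27 = 8 h 17 min; less 15 min break → 8 h 2 min
Fri: 06:11–13:47 = 7 h 36 min; less 30 min break → 7 h 6 min
Sat: 08:51–18:31 = 9 h 40 min
Sun: 06:39–18:23 = 11 h 44 min; less 60 min break → 10 h 44 min
Total: 8 h 52 min + 6 h 49 min + 3 h 58 min + 8 h 2 min + 7 h 6 min + 9 h 40 min + 10 h 44 min = 55 h 11 min.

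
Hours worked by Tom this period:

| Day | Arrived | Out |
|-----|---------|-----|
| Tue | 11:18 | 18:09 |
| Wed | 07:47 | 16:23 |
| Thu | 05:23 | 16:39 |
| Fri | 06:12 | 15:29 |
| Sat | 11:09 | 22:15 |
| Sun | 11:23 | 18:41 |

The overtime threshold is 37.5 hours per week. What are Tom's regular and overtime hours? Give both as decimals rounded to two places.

Tue: 11:18–18:09 = 6 h 51 min
Wed: 07:47–16:23 = 8 h 36 min
Thu: 05:23–16:39 = 11 h 16 min
Fri: 06:12–15:29 = 9 h 17 min
Sat: 11:09–22:15 = 11 h 6 min
Sun: 11:23–18:41 = 7 h 18 min
Total worked: 54 h 24 min = 54.40 h.
Threshold 37.5 h → overtime 16 h 54 min, regular 37 h 30 min.

Regular 37.50 hours, overtime 16.90 hours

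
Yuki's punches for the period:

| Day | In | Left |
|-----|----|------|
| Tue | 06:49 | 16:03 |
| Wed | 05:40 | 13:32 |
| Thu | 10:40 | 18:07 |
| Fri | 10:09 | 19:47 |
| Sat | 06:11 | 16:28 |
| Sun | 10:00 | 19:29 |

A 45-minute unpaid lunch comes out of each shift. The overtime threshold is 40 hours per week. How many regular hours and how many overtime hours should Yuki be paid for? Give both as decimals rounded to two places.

Tue: 06:49–16:03 = 9 h 14 min; less 45 min break → 8 h 29 min
Wed: 05:40–13:32 = 7 h 52 min; less 45 min break → 7 h 7 min
Thu: 10:40–18:07 = 7 h 27 min; less 45 min break → 6 h 42 min
Fri: 10:09–19:47 = 9 h 38 min; less 45 min break → 8 h 53 min
Sat: 06:11–16:28 = 10 h 17 min; less 45 min break → 9 h 32 min
Sun: 10:00–19:29 = 9 h 29 min; less 45 min break → 8 h 44 min
Total worked: 49 h 27 min = 49.45 h.
Threshold 40 h → overtime 9 h 27 min, regular 40 h 0 min.

Regular 40.00 hours, overtime 9.45 hours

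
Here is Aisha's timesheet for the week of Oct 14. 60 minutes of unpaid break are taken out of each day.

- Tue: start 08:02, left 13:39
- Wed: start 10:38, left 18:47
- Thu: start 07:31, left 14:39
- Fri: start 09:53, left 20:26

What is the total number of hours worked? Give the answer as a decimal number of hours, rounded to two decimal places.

27.45 hours

Tue: 08:02–13:39 = 5 h 37 min; less 60 min break → 4 h 37 min
Wed: 10:38–18:47 = 8 h 9 min; less 60 min break → 7 h 9 min
Thu: 07:31–14:39 = 7 h 8 min; less 60 min break → 6 h 8 min
Fri: 09:53–20:26 = 10 h 33 min; less 60 min break → 9 h 33 min
Total: 4 h 37 min + 7 h 9 min + 6 h 8 min + 9 h 33 min = 27 h 27 min.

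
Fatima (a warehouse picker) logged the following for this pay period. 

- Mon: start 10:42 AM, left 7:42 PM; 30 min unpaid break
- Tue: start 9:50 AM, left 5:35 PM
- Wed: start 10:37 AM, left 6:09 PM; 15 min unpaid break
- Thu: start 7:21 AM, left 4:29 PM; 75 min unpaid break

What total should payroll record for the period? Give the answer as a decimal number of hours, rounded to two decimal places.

31.42 hours

Mon: 10:42 AM–7:42 PM = 9 h 0 min; less 30 min break → 8 h 30 min
Tue: 9:50 AM–5:35 PM = 7 h 45 min
Wed: 10:37 AM–6:09 PM = 7 h 32 min; less 15 min break → 7 h 17 min
Thu: 7:21 AM–4:29 PM = 9 h 8 min; less 75 min break → 7 h 53 min
Total: 8 h 30 min + 7 h 45 min + 7 h 17 min + 7 h 53 min = 31 h 25 min.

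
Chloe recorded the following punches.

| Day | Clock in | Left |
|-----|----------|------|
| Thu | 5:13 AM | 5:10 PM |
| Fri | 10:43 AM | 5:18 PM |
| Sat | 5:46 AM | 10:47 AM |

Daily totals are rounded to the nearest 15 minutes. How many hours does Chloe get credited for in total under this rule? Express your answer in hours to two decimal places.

23.50 hours

Thu: 5:13 AM–5:10 PM = 11 h 57 min → rounds to 12 h 0 min
Fri: 10:43 AM–5:18 PM = 6 h 35 min → rounds to 6 h 30 min
Sat: 5:46 AM–10:47 AM = 5 h 1 min → rounds to 5 h 0 min
Total credited: 23 h 30 min.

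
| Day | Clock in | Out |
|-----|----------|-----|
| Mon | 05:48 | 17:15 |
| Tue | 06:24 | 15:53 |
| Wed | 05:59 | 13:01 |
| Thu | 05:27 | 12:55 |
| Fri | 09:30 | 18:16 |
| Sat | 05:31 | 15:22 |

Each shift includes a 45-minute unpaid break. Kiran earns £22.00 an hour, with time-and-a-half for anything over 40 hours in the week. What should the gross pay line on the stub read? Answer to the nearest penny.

£1195.15

Mon: 05:48–17:15 = 11 h 27 min; less 45 min break → 10 h 42 min
Tue: 06:24–15:53 = 9 h 29 min; less 45 min break → 8 h 44 min
Wed: 05:59–13:01 = 7 h 2 min; less 45 min break → 6 h 17 min
Thu: 05:27–12:55 = 7 h 28 min; less 45 min break → 6 h 43 min
Fri: 09:30–18:16 = 8 h 46 min; less 45 min break → 8 h 1 min
Sat: 05:31–15:22 = 9 h 51 min; less 45 min break → 9 h 6 min
Total worked: 49 h 33 min = 2973 min.
Regular 40 h 0 min = 2400 min at £22.00/h; overtime 9 h 33 min = 573 min at £33.00/h.
Pay = (2400 × £22.00 + 573 × £33.00) ÷ 60 = £1195.15.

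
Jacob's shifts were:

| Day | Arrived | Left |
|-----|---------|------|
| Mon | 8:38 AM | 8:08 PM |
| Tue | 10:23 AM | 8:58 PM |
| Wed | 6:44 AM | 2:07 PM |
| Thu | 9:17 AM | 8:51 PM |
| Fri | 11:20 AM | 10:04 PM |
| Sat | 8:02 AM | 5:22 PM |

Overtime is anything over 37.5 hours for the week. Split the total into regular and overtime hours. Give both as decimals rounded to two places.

Mon: 8:38 AM–8:08 PM = 11 h 30 min
Tue: 10:23 AM–8:58 PM = 10 h 35 min
Wed: 6:44 AM–2:07 PM = 7 h 23 min
Thu: 9:17 AM–8:51 PM = 11 h 34 min
Fri: 11:20 AM–10:04 PM = 10 h 44 min
Sat: 8:02 AM–5:22 PM = 9 h 20 min
Total worked: 61 h 6 min = 61.10 h.
Threshold 37.5 h → overtime 23 h 36 min, regular 37 h 30 min.

Regular 37.50 hours, overtime 23.60 hours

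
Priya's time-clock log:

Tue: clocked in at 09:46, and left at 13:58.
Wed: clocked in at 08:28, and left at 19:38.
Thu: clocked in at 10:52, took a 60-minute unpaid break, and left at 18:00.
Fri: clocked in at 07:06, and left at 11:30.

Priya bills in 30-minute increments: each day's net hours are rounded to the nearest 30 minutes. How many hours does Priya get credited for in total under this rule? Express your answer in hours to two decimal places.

Tue: 09:46–13:58 = 4 h 12 min → rounds to 4 h 0 min
Wed: 08:28–19:38 = 11 h 10 min → rounds to 11 h 0 min
Thu: 10:52–18:00 = 7 h 8 min − 60 min = 6 h 8 min → rounds to 6 h 0 min
Fri: 07:06–11:30 = 4 h 24 min → rounds to 4 h 30 min
Total credited: 25 h 30 min.

25.50 hours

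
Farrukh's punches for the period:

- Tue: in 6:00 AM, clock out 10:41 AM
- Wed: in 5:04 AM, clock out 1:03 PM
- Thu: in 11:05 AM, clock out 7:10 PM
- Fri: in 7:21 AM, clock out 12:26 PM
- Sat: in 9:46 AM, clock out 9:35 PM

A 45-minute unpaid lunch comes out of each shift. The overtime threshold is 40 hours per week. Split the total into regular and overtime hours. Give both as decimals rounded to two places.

Regular 33.90 hours, overtime 0.00 hours

Tue: 6:00 AM–10:41 AM = 4 h 41 min; less 45 min break → 3 h 56 min
Wed: 5:04 AM–1:03 PM = 7 h 59 min; less 45 min break → 7 h 14 min
Thu: 11:05 AM–7:10 PM = 8 h 5 min; less 45 min break → 7 h 20 min
Fri: 7:21 AM–12:26 PM = 5 h 5 min; less 45 min break → 4 h 20 min
Sat: 9:46 AM–9:35 PM = 11 h 49 min; less 45 min break → 11 h 4 min
Total worked: 33 h 54 min = 33.90 h.
Threshold 40 h → overtime 0 h 0 min, regular 33 h 54 min.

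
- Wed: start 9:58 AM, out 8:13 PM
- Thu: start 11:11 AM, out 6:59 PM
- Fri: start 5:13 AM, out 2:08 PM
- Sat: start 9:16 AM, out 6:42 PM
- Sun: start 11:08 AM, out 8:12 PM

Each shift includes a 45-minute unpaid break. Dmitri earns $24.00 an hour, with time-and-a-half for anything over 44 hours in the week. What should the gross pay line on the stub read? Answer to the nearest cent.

Wed: 9:58 AM–8:13 PM = 10 h 15 min; less 45 min break → 9 h 30 min
Thu: 11:11 AM–6:59 PM = 7 h 48 min; less 45 min break → 7 h 3 min
Fri: 5:13 AM–2:08 PM = 8 h 55 min; less 45 min break → 8 h 10 min
Sat: 9:16 AM–6:42 PM = 9 h 26 min; less 45 min break → 8 h 41 min
Sun: 11:08 AM–8:12 PM = 9 h 4 min; less 45 min break → 8 h 19 min
Total worked: 41 h 43 min = 2503 min.
Regular 41 h 43 min = 2503 min at $24.00/h; overtime 0 h 0 min = 0 min at $36.00/h.
Pay = (2503 × $24.00 + 0 × $36.00) ÷ 60 = $1001.20.

$1001.20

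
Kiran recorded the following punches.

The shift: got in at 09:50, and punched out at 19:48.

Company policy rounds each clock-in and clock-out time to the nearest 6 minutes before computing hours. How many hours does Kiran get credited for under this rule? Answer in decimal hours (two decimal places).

The shift: in 09:50→09:48, out 19:48→19:48; 10 h 0 min

10.00 hours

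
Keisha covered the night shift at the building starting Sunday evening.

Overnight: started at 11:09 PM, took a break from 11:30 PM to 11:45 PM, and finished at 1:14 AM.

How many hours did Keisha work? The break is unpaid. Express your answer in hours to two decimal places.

1.83 hours

Overnight: 11:09 PM → midnight = 0 h 51 min; midnight → 1:14 AM = 1 h 14 min; span 2 h 5 min; less 15 min break → 1 h 50 min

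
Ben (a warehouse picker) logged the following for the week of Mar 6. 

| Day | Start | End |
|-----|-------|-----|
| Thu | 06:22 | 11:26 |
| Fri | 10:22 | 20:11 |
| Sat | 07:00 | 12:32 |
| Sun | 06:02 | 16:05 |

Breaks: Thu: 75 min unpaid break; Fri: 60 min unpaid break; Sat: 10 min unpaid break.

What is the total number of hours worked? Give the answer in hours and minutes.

Thu: 06:22–11:26 = 5 h 4 min; less 75 min break → 3 h 49 min
Fri: 10:22–20:11 = 9 h 49 min; less 60 min break → 8 h 49 min
Sat: 07:00–12:32 = 5 h 32 min; less 10 min break → 5 h 22 min
Sun: 06:02–16:05 = 10 h 3 min
Total: 3 h 49 min + 8 h 49 min + 5 h 22 min + 10 h 3 min = 28 h 3 min.

28 h 3 min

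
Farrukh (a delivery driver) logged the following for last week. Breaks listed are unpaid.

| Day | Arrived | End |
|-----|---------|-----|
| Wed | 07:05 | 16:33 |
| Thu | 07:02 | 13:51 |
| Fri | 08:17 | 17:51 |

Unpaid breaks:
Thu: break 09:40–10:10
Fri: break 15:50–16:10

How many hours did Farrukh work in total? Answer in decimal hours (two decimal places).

25.02 hours

Wed: 07:05–16:33 = 9 h 28 min
Thu: 07:02–13:51 = 6 h 49 min; less 30 min break → 6 h 19 min
Fri: 08:17–17:51 = 9 h 34 min; less 20 min break → 9 h 14 min
Total: 9 h 28 min + 6 h 19 min + 9 h 14 min = 25 h 1 min.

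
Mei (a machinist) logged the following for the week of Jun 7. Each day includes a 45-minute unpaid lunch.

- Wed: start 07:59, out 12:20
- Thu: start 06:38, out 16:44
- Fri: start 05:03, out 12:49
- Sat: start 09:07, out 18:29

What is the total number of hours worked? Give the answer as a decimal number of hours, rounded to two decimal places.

28.58 hours

Wed: 07:59–12:20 = 4 h 21 min; less 45 min break → 3 h 36 min
Thu: 06:38–16:44 = 10 h 6 min; less 45 min break → 9 h 21 min
Fri: 05:03–12:49 = 7 h 46 min; less 45 min break → 7 h 1 min
Sat: 09:07–18:29 = 9 h 22 min; less 45 min break → 8 h 37 min
Total: 3 h 36 min + 9 h 21 min + 7 h 1 min + 8 h 37 min = 28 h 35 min.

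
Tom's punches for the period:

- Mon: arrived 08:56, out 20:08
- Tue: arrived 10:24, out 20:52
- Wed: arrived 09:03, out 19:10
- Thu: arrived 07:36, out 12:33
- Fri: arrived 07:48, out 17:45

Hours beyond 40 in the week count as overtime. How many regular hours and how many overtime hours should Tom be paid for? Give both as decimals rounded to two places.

Mon: 08:56–20:08 = 11 h 12 min
Tue: 10:24–20:52 = 10 h 28 min
Wed: 09:03–19:10 = 10 h 7 min
Thu: 07:36–12:33 = 4 h 57 min
Fri: 07:48–17:45 = 9 h 57 min
Total worked: 46 h 41 min = 46.68 h.
Threshold 40 h → overtime 6 h 41 min, regular 40 h 0 min.

Regular 40.00 hours, overtime 6.68 hours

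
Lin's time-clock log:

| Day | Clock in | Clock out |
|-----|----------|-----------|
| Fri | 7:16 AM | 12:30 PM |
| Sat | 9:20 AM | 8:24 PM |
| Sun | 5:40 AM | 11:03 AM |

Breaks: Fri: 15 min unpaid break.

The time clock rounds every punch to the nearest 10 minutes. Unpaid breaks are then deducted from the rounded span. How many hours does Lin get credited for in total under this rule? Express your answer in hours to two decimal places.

21.25 hours

Fri: in 7:16 AM→7:20 AM, out 12:30 PM→12:30 PM; 5 h 10 min − 15 min = 4 h 55 min
Sat: in 9:20 AM→9:20 AM, out 8:24 PM→8:20 PM; 11 h 0 min
Sun: in 5:40 AM→5:40 AM, out 11:03 AM→11:00 AM; 5 h 20 min
Total credited: 21 h 15 min.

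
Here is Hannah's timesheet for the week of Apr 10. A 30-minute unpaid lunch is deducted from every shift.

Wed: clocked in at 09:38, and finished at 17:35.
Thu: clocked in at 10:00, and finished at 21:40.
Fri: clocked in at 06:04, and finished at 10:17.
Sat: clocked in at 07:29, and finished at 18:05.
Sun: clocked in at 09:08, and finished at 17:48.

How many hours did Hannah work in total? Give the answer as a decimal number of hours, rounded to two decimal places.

40.60 hours

Wed: 09:38–17:35 = 7 h 57 min; less 30 min break → 7 h 27 min
Thu: 10:00–21:40 = 11 h 40 min; less 30 min break → 11 h 10 min
Fri: 06:04–10:17 = 4 h 13 min; less 30 min break → 3 h 43 min
Sat: 07:29–18:05 = 10 h 36 min; less 30 min break → 10 h 6 min
Sun: 09:08–17:48 = 8 h 40 min; less 30 min break → 8 h 10 min
Total: 7 h 27 min + 11 h 10 min + 3 h 43 min + 10 h 6 min + 8 h 10 min = 40 h 36 min.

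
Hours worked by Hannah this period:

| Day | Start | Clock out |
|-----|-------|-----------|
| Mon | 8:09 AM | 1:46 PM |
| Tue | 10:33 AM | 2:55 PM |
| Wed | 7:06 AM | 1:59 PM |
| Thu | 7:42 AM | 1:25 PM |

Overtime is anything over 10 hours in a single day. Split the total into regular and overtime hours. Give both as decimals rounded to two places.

Mon: 8:09 AM–1:46 PM = 5 h 37 min
Tue: 10:33 AM–2:55 PM = 4 h 22 min
Wed: 7:06 AM–1:59 PM = 6 h 53 min
Thu: 7:42 AM–1:25 PM = 5 h 43 min
Mon reg 5 h 37 min / OT 0 h 0 min; Tue reg 4 h 22 min / OT 0 h 0 min; Wed reg 6 h 53 min / OT 0 h 0 min; Thu reg 5 h 43 min / OT 0 h 0 min.
Totals: regular 22 h 35 min, overtime 0 h 0 min.

Regular 22.58 hours, overtime 0.00 hours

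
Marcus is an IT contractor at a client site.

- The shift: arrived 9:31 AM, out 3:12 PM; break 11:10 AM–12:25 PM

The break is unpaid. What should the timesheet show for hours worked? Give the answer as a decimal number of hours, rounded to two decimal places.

The shift: 9:31 AM–3:12 PM = 5 h 41 min; less 75 min break → 4 h 26 min

4.43 hours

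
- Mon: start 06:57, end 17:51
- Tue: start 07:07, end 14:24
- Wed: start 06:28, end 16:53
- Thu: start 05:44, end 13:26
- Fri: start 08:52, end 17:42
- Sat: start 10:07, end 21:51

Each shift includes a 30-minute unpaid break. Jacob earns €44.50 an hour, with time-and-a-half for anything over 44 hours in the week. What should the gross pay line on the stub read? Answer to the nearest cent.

€2616.60

Mon: 06:57–17:51 = 10 h 54 min; less 30 min break → 10 h 24 min
Tue: 07:07–14:24 = 7 h 17 min; less 30 min break → 6 h 47 min
Wed: 06:28–16:53 = 10 h 25 min; less 30 min break → 9 h 55 min
Thu: 05:44–13:26 = 7 h 42 min; less 30 min break → 7 h 12 min
Fri: 08:52–17:42 = 8 h 50 min; less 30 min break → 8 h 20 min
Sat: 10:07–21:51 = 11 h 44 min; less 30 min break → 11 h 14 min
Total worked: 53 h 52 min = 3232 min.
Regular 44 h 0 min = 2640 min at €44.50/h; overtime 9 h 52 min = 592 min at €66.75/h.
Pay = (2640 × €44.50 + 592 × €66.75) ÷ 60 = €2616.60.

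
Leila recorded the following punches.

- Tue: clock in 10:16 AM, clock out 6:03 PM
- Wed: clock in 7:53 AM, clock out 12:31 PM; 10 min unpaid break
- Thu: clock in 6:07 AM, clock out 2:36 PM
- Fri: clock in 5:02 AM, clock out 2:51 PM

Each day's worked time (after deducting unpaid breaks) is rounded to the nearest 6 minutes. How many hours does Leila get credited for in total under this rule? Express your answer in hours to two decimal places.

Tue: 10:16 AM–6:03 PM = 7 h 47 min → rounds to 7 h 48 min
Wed: 7:53 AM–12:31 PM = 4 h 38 min − 10 min = 4 h 28 min → rounds to 4 h 30 min
Thu: 6:07 AM–2:36 PM = 8 h 29 min → rounds to 8 h 30 min
Fri: 5:02 AM–2:51 PM = 9 h 49 min → rounds to 9 h 48 min
Total credited: 30 h 36 min.

30.60 hours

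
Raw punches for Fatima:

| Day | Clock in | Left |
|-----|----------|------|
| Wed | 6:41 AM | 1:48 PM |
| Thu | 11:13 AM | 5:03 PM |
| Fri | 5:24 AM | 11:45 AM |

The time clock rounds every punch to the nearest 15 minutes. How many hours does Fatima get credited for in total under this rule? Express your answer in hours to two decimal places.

Wed: in 6:41 AM→6:45 AM, out 1:48 PM→1:45 PM; 7 h 0 min
Thu: in 11:13 AM→11:15 AM, out 5:03 PM→5:00 PM; 5 h 45 min
Fri: in 5:24 AM→5:30 AM, out 11:45 AM→11:45 AM; 6 h 15 min
Total credited: 19 h 0 min.

19.00 hours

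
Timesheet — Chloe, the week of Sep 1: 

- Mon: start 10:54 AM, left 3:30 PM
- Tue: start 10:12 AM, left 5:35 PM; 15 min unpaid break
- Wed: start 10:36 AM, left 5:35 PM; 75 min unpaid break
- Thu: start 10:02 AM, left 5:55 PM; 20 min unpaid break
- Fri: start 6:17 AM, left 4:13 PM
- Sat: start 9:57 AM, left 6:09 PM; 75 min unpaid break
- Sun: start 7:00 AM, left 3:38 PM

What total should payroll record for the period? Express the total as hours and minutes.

50 h 32 min

Mon: 10:54 AM–3:30 PM = 4 h 36 min
Tue: 10:12 AM–5:35 PM = 7 h 23 min; less 15 min break → 7 h 8 min
Wed: 10:36 AM–5:35 PM = 6 h 59 min; less 75 min break → 5 h 44 min
Thu: 10:02 AM–5:55 PM = 7 h 53 min; less 20 min break → 7 h 33 min
Fri: 6:17 AM–4:13 PM = 9 h 56 min
Sat: 9:57 AM–6:09 PM = 8 h 12 min; less 75 min break → 6 h 57 min
Sun: 7:00 AM–3:38 PM = 8 h 38 min
Total: 4 h 36 min + 7 h 8 min + 5 h 44 min + 7 h 33 min + 9 h 56 min + 6 h 57 min + 8 h 38 min = 50 h 32 min.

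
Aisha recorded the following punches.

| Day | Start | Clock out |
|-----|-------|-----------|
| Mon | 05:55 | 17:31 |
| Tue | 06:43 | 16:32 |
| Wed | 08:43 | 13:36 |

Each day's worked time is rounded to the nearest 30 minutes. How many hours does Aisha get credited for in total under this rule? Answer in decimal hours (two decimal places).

Mon: 05:55–17:31 = 11 h 36 min → rounds to 11 h 30 min
Tue: 06:43–16:32 = 9 h 49 min → rounds to 10 h 0 min
Wed: 08:43–13:36 = 4 h 53 min → rounds to 5 h 0 min
Total credited: 26 h 30 min.

26.50 hours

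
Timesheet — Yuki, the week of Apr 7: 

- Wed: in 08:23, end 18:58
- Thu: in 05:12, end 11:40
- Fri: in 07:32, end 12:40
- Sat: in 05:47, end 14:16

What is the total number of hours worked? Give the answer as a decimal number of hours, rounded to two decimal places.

30.67 hours

Wed: 08:23–18:58 = 10 h 35 min
Thu: 05:12–11:40 = 6 h 28 min
Fri: 07:32–12:40 = 5 h 8 min
Sat: 05:47–14:16 = 8 h 29 min
Total: 10 h 35 min + 6 h 28 min + 5 h 8 min + 8 h 29 min = 30 h 40 min.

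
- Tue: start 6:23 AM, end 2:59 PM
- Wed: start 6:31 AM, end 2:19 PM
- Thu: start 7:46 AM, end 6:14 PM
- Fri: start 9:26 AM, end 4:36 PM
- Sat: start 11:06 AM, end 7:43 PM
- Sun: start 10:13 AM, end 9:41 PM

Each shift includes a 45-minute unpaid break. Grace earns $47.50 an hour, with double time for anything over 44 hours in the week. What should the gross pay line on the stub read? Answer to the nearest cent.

Tue: 6:23 AM–2:59 PM = 8 h 36 min; less 45 min break → 7 h 51 min
Wed: 6:31 AM–2:19 PM = 7 h 48 min; less 45 min break → 7 h 3 min
Thu: 7:46 AM–6:14 PM = 10 h 28 min; less 45 min break → 9 h 43 min
Fri: 9:26 AM–4:36 PM = 7 h 10 min; less 45 min break → 6 h 25 min
Sat: 11:06 AM–7:43 PM = 8 h 37 min; less 45 min break → 7 h 52 min
Sun: 10:13 AM–9:41 PM = 11 h 28 min; less 45 min break → 10 h 43 min
Total worked: 49 h 37 min = 2977 min.
Regular 44 h 0 min = 2640 min at $47.50/h; overtime 5 h 37 min = 337 min at $95.00/h.
Pay = (2640 × $47.50 + 337 × $95.00) ÷ 60 = $2623.58.

$2623.58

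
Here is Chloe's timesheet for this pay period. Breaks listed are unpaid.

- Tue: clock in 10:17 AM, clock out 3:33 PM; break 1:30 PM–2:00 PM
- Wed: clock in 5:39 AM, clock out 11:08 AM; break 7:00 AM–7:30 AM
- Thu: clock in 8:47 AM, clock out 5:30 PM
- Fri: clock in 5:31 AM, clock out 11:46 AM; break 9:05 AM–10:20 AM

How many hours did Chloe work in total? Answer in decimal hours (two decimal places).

23.47 hours

Tue: 10:17 AM–3:33 PM = 5 h 16 min; less 30 min break → 4 h 46 min
Wed: 5:39 AM–11:08 AM = 5 h 29 min; less 30 min break → 4 h 59 min
Thu: 8:47 AM–5:30 PM = 8 h 43 min
Fri: 5:31 AM–11:46 AM = 6 h 15 min; less 75 min break → 5 h 0 min
Total: 4 h 46 min + 4 h 59 min + 8 h 43 min + 5 h 0 min = 23 h 28 min.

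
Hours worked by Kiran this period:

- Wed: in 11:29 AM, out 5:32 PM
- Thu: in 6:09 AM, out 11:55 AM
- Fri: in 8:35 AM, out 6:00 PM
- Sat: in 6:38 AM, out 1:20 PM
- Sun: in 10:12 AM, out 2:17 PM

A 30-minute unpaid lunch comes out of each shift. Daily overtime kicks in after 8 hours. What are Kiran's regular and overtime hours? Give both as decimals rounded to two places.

Regular 28.60 hours, overtime 0.92 hours

Wed: 11:29 AM–5:32 PM = 6 h 3 min; less 30 min break → 5 h 33 min
Thu: 6:09 AM–11:55 AM = 5 h 46 min; less 30 min break → 5 h 16 min
Fri: 8:35 AM–6:00 PM = 9 h 25 min; less 30 min break → 8 h 55 min
Sat: 6:38 AM–1:20 PM = 6 h 42 min; less 30 min break → 6 h 12 min
Sun: 10:12 AM–2:17 PM = 4 h 5 min; less 30 min break → 3 h 35 min
Wed reg 5 h 33 min / OT 0 h 0 min; Thu reg 5 h 16 min / OT 0 h 0 min; Fri reg 8 h 0 min / OT 0 h 55 min; Sat reg 6 h 12 min / OT 0 h 0 min; Sun reg 3 h 35 min / OT 0 h 0 min.
Totals: regular 28 h 36 min, overtime 0 h 55 min.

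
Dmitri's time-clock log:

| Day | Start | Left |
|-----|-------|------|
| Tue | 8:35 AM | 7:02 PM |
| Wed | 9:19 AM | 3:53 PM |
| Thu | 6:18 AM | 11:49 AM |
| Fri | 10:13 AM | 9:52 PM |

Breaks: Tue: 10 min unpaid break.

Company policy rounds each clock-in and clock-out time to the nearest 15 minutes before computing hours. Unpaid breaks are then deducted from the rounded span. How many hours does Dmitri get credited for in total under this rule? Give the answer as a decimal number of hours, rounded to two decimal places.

34.08 hours

Tue: in 8:35 AM→8:30 AM, out 7:02 PM→7:00 PM; 10 h 30 min − 10 min = 10 h 20 min
Wed: in 9:19 AM→9:15 AM, out 3:53 PM→4:00 PM; 6 h 45 min
Thu: in 6:18 AM→6:15 AM, out 11:49 AM→11:45 AM; 5 h 30 min
Fri: in 10:13 AM→10:15 AM, out 9:52 PM→9:45 PM; 11 h 30 min
Total credited: 34 h 5 min.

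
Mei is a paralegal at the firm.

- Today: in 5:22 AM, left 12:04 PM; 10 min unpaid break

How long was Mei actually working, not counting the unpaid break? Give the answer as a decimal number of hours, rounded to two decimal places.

6.53 hours

Today: 5:22 AM–12:04 PM = 6 h 42 min; less 10 min break → 6 h 32 min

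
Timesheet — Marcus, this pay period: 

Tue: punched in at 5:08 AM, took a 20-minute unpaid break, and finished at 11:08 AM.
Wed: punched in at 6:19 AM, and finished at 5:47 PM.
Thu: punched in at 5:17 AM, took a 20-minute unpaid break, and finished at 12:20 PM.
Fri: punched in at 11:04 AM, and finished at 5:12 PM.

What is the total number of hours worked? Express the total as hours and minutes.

29 h 59 min

Tue: 5:08 AM–11:08 AM = 6 h 0 min; less 20 min break → 5 h 40 min
Wed: 6:19 AM–5:47 PM = 11 h 28 min
Thu: 5:17 AM–12:20 PM = 7 h 3 min; less 20 min break → 6 h 43 min
Fri: 11:04 AM–5:12 PM = 6 h 8 min
Total: 5 h 40 min + 11 h 28 min + 6 h 43 min + 6 h 8 min = 29 h 59 min.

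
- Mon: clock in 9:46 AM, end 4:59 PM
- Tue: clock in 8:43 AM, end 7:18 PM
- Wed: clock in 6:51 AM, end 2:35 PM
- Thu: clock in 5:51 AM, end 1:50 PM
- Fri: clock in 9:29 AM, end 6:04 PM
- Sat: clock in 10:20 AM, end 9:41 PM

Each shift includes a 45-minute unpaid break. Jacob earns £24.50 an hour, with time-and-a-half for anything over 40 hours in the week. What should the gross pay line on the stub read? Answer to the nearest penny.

Mon: 9:46 AM–4:59 PM = 7 h 13 min; less 45 min break → 6 h 28 min
Tue: 8:43 AM–7:18 PM = 10 h 35 min; less 45 min break → 9 h 50 min
Wed: 6:51 AM–2:35 PM = 7 h 44 min; less 45 min break → 6 h 59 min
Thu: 5:51 AM–1:50 PM = 7 h 59 min; less 45 min break → 7 h 14 min
Fri: 9:29 AM–6:04 PM = 8 h 35 min; less 45 min break → 7 h 50 min
Sat: 10:20 AM–9:41 PM = 11 h 21 min; less 45 min break → 10 h 36 min
Total worked: 48 h 57 min = 2937 min.
Regular 40 h 0 min = 2400 min at £24.50/h; overtime 8 h 57 min = 537 min at £36.75/h.
Pay = (2400 × £24.50 + 537 × £36.75) ÷ 60 = £1308.91.

£1308.91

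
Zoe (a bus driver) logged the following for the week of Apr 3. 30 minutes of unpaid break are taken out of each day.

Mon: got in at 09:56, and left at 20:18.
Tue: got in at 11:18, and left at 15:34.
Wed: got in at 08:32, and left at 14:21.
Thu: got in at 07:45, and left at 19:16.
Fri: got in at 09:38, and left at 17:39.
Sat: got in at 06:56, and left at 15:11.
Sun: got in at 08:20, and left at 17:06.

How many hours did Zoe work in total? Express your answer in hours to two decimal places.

Mon: 09:56–20:18 = 10 h 22 min; less 30 min break → 9 h 52 min
Tue: 11:18–15:34 = 4 h 16 min; less 30 min break → 3 h 46 min
Wed: 08:32–14:21 = 5 h 49 min; less 30 min break → 5 h 19 min
Thu: 07:45–19:16 = 11 h 31 min; less 30 min break → 11 h 1 min
Fri: 09:38–17:39 = 8 h 1 min; less 30 min break → 7 h 31 min
Sat: 06:56–15:11 = 8 h 15 min; less 30 min break → 7 h 45 min
Sun: 08:20–17:06 = 8 h 46 min; less 30 min break → 8 h 16 min
Total: 9 h 52 min + 3 h 46 min + 5 h 19 min + 11 h 1 min + 7 h 31 min + 7 h 45 min + 8 h 16 min = 53 h 30 min.

53.50 hours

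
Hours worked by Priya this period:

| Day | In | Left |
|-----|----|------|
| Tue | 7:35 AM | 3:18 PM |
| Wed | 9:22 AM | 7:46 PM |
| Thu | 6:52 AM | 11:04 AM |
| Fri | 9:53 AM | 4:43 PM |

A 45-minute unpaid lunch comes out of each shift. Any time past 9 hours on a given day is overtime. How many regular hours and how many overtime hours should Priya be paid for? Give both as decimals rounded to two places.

Regular 25.50 hours, overtime 0.65 hours

Tue: 7:35 AM–3:18 PM = 7 h 43 min; less 45 min break → 6 h 58 min
Wed: 9:22 AM–7:46 PM = 10 h 24 min; less 45 min break → 9 h 39 min
Thu: 6:52 AM–11:04 AM = 4 h 12 min; less 45 min break → 3 h 27 min
Fri: 9:53 AM–4:43 PM = 6 h 50 min; less 45 min break → 6 h 5 min
Tue reg 6 h 58 min / OT 0 h 0 min; Wed reg 9 h 0 min / OT 0 h 39 min; Thu reg 3 h 27 min / OT 0 h 0 min; Fri reg 6 h 5 min / OT 0 h 0 min.
Totals: regular 25 h 30 min, overtime 0 h 39 min.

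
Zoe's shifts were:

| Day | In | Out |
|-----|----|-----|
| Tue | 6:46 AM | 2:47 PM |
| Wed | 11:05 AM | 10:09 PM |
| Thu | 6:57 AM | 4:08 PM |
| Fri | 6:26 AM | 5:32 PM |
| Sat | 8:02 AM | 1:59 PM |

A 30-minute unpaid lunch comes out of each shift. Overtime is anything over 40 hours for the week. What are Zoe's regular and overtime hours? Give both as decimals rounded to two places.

Tue: 6:46 AM–2:47 PM = 8 h 1 min; less 30 min break → 7 h 31 min
Wed: 11:05 AM–10:09 PM = 11 h 4 min; less 30 min break → 10 h 34 min
Thu: 6:57 AM–4:08 PM = 9 h 11 min; less 30 min break → 8 h 41 min
Fri: 6:26 AM–5:32 PM = 11 h 6 min; less 30 min break → 10 h 36 min
Sat: 8:02 AM–1:59 PM = 5 h 57 min; less 30 min break → 5 h 27 min
Total worked: 42 h 49 min = 42.82 h.
Threshold 40 h → overtime 2 h 49 min, regular 40 h 0 min.

Regular 40.00 hours, overtime 2.82 hours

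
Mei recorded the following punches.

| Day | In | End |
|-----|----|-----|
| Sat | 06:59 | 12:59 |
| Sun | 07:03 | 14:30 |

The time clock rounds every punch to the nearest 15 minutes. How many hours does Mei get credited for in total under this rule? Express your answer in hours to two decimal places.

13.50 hours

Sat: in 06:59→07:00, out 12:59→13:00; 6 h 0 min
Sun: in 07:03→07:00, out 14:30→14:30; 7 h 30 min
Total credited: 13 h 30 min.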